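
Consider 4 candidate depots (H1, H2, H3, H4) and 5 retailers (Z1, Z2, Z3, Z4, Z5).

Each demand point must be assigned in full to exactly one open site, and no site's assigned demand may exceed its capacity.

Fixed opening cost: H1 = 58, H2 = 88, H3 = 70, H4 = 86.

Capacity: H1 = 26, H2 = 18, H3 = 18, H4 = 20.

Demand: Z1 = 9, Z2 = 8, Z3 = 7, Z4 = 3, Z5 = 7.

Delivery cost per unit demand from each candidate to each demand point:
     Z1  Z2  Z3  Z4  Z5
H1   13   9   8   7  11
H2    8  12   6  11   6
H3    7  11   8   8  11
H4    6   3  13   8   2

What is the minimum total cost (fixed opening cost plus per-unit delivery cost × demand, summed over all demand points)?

Open {H3, H4}; cheapest assignment that respects the capacities:
  H3 (cap 18, load 16): Z1, Z3 — cost 9×7 + 7×8 = 119
  H4 (cap 20, load 18): Z2, Z4, Z5 — cost 8×3 + 3×8 + 7×2 = 62
  Shipping 181, fixed 156 → total 337.
  Any other capacity-feasible assignment to {H3, H4} ships for at least 181.
Compare {H2, H4}: its best feasible assignment gives total 350.
Compare {H1, H4}: its best feasible assignment gives total 361.
Every other set of open sites that can feasibly serve all demand totals ≥ 350 even under its best assignment. Minimum: 337.

337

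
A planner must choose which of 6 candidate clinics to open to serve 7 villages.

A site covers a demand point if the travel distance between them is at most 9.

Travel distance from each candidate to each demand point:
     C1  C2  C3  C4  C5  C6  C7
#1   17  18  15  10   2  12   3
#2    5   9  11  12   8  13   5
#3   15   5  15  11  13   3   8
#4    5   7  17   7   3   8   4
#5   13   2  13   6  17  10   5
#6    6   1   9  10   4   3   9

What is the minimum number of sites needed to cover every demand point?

2

Coverage sets (demand points within 9 of each site):
  #1: {C5, C7}
  #2: {C1, C2, C5, C7}
  #3: {C2, C6, C7}
  #4: {C1, C2, C4, C5, C6, C7}
  #5: {C2, C4, C7}
  #6: {C1, C2, C3, C5, C6, C7}
No single site covers all 7 demand points.
But {#4, #6} covers everything, so the minimum is 2.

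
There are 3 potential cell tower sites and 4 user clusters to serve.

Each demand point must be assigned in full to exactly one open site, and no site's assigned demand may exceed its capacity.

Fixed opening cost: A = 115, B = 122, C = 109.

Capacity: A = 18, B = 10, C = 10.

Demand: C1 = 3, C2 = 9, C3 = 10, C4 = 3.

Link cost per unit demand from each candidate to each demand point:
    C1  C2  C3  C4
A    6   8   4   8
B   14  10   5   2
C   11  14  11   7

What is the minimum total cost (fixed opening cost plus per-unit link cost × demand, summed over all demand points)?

401

Open {A, B}; cheapest assignment that respects the capacities:
  A (cap 18, load 15): C1, C2, C4 — cost 3×6 + 9×8 + 3×8 = 114
  B (cap 10, load 10): C3 — cost 10×5 = 50
  Shipping 164, fixed 237 → total 401.
  Any other capacity-feasible assignment to {A, B} ships for at least 164.
Compare {A, C}: its best feasible assignment gives total 432.
Compare {A, B, C}: its best feasible assignment gives total 507.
Every other set of open sites that can feasibly serve all demand totals ≥ 432 even under its best assignment. Minimum: 401.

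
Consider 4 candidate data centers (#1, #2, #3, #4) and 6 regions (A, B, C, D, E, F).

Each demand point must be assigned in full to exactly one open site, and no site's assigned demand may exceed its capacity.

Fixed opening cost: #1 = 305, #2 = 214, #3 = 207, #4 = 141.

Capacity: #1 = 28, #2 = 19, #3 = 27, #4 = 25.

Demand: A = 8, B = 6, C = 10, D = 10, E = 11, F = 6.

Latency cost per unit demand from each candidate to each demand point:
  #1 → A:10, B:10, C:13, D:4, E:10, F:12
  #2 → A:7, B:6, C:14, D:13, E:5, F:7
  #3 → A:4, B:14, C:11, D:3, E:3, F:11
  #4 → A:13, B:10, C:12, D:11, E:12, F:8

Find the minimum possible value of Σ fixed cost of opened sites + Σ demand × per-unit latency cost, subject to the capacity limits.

Open {#3, #4}; cheapest assignment that respects the capacities:
  #3 (cap 27, load 27): D, E, F — cost 10×3 + 11×3 + 6×11 = 129
  #4 (cap 25, load 24): A, B, C — cost 8×13 + 6×10 + 10×12 = 284
  Shipping 413, fixed 348 → total 761.
  Any other capacity-feasible assignment to {#3, #4} ships for at least 413.
Compare {#1, #3}: its best feasible assignment gives total 873.
Compare {#2, #3, #4}: its best feasible assignment gives total 883.
Every other set of open sites that can feasibly serve all demand totals ≥ 873 even under its best assignment. Minimum: 761.

761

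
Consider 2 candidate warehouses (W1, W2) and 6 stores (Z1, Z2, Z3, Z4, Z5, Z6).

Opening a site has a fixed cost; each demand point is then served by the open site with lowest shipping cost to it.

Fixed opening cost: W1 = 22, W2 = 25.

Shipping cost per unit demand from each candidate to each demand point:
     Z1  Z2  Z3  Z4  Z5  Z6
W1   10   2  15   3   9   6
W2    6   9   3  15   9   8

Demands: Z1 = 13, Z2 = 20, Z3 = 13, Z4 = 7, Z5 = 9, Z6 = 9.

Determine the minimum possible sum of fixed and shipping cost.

Open {W1, W2}: assign each demand point to its cheapest open site.
  Z1→W2 13×6=78, Z2→W1 20×2=40, Z3→W2 13×3=39, Z4→W1 7×3=21, Z5→W1 9×9=81, Z6→W1 9×6=54
  shipping cost 313, fixed 47 → total 360.
Compare {W1}: shipping cost 521 + fixed 22 = 543.
Compare {W2}: shipping cost 555 + fixed 25 = 580.

360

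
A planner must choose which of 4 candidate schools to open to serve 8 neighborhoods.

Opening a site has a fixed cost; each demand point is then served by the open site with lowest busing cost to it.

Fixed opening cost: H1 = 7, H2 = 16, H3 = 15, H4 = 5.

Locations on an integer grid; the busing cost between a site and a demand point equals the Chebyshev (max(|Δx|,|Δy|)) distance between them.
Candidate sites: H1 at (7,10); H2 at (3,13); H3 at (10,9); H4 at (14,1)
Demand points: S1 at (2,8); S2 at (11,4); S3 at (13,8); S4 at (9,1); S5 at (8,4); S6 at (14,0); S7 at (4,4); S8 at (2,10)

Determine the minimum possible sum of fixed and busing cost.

49

Open {H1, H4}: assign each demand point to its cheapest open site.
  S1→H1 5, S2→H4 3, S3→H1 6, S4→H4 5, S5→H1 6, S6→H4 1, S7→H1 6, S8→H1 5
  busing cost 37, fixed 12 → total 49.
Compare {H3, H4}: busing cost 39 + fixed 20 = 59.
Compare {H1}: busing cost 53 + fixed 7 = 60.
Compare {H2, H4}: busing cost 39 + fixed 21 = 60.
All other subsets cost ≥ 59. Minimum total cost: 49.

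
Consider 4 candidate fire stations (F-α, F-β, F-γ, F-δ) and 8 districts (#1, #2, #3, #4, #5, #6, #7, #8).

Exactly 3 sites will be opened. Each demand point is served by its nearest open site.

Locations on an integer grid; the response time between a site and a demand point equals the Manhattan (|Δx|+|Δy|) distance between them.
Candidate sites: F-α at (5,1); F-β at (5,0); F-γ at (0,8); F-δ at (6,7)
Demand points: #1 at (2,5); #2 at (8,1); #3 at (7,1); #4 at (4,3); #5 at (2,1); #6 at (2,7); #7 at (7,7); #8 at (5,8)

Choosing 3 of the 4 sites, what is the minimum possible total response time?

Open {F-α, F-γ, F-δ}.
  #1→F-γ 5, #2→F-α 3, #3→F-α 2, #4→F-α 3, #5→F-α 3, #6→F-γ 3, #7→F-δ 1, #8→F-δ 2  ⇒ total 22.
Compare {F-α, F-β, F-δ}: total 24.
Compare {F-β, F-γ, F-δ}: total 26.
No size-3 selection does better; minimum is 22.

22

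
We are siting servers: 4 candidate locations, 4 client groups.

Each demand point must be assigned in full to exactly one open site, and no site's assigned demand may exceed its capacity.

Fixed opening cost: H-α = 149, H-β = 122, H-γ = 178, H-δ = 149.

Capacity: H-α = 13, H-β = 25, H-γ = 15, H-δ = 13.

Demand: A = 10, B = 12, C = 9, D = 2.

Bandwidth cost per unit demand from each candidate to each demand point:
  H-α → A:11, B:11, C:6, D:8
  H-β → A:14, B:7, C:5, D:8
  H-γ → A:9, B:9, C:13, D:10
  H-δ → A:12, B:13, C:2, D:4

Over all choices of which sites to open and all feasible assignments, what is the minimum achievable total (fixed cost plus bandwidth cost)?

Open {H-β, H-δ}; cheapest assignment that respects the capacities:
  H-β (cap 25, load 22): A, B — cost 10×14 + 12×7 = 224
  H-δ (cap 13, load 11): C, D — cost 9×2 + 2×4 = 26
  Shipping 250, fixed 271 → total 521.
  Any other capacity-feasible assignment to {H-β, H-δ} ships for at least 250.
Compare {H-α, H-β}: its best feasible assignment gives total 526.
Compare {H-β, H-γ}: its best feasible assignment gives total 535.
Every other set of open sites that can feasibly serve all demand totals ≥ 526 even under its best assignment. Minimum: 521.

521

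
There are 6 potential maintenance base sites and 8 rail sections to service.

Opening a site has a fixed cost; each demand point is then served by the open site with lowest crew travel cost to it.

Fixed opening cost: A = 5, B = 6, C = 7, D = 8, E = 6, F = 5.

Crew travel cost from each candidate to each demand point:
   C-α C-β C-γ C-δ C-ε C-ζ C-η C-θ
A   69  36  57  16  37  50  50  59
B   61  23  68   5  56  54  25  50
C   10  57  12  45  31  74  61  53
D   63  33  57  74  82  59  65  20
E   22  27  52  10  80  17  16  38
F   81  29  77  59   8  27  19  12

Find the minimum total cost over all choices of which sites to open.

Open {B, C, E, F}: assign each demand point to its cheapest open site.
  C-α→C 10, C-β→B 23, C-γ→C 12, C-δ→B 5, C-ε→F 8, C-ζ→E 17, C-η→E 16, C-θ→F 12
  crew travel cost 103, fixed 24 → total 127.
Compare {C, E, F}: crew travel cost 112 + fixed 18 = 130.
Compare {A, B, C, E, F}: crew travel cost 103 + fixed 29 = 132.
Compare {B, C, F}: crew travel cost 116 + fixed 18 = 134.
All other subsets cost ≥ 130. Minimum total cost: 127.

127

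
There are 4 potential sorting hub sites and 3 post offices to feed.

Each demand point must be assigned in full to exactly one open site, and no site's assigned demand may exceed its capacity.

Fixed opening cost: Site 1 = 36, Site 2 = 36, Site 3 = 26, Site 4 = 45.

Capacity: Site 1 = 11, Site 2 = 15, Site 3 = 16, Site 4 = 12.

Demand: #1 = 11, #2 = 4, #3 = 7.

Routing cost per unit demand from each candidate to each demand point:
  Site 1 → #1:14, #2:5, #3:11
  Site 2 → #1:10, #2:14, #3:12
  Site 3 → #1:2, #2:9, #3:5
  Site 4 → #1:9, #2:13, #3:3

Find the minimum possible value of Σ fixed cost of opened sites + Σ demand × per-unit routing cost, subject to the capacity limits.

Open {Site 3, Site 4}; cheapest assignment that respects the capacities:
  Site 3 (cap 16, load 15): #1, #2 — cost 11×2 + 4×9 = 58
  Site 4 (cap 12, load 7): #3 — cost 7×3 = 21
  Shipping 79, fixed 71 → total 150.
  Any other capacity-feasible assignment to {Site 3, Site 4} ships for at least 79.
Compare {Site 1, Site 3, Site 4}: its best feasible assignment gives total 170.
Compare {Site 1, Site 3}: its best feasible assignment gives total 181.
Every other set of open sites that can feasibly serve all demand totals ≥ 170 even under its best assignment. Minimum: 150.

150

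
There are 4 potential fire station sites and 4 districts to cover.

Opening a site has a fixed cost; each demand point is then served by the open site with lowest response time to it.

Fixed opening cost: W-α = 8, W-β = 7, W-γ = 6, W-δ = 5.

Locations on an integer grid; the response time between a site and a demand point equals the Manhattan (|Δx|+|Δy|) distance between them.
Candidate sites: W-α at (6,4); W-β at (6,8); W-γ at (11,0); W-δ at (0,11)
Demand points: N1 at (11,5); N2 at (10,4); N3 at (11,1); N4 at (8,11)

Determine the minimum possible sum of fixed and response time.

29

Open {W-β, W-γ}: assign each demand point to its cheapest open site.
  N1→W-γ 5, N2→W-γ 5, N3→W-γ 1, N4→W-β 5
  response time 16, fixed 13 → total 29.
Compare {W-γ, W-δ}: response time 19 + fixed 11 = 30.
Compare {W-γ}: response time 25 + fixed 6 = 31.
Compare {W-α, W-γ}: response time 19 + fixed 14 = 33.
All other subsets cost ≥ 30. Minimum total cost: 29.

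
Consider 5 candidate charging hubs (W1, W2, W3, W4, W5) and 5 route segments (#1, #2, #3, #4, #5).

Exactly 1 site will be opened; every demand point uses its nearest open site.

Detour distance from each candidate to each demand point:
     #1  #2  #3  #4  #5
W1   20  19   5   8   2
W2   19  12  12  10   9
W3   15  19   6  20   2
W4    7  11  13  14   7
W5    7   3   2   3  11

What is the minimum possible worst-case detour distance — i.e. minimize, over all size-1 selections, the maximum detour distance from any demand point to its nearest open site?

11

Open {W5}.
  Farthest demand point is #5 at detour distance 11 (to W5); all others are ≤ 11.
With {W4} the worst case is 14.
With {W2} the worst case is 19.
No size-1 selection achieves below 11.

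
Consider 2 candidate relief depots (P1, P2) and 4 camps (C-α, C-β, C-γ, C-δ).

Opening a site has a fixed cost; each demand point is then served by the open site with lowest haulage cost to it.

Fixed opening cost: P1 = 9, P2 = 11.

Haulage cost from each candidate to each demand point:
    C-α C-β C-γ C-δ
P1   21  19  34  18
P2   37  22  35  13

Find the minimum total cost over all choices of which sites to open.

101

Open {P1}: assign each demand point to its cheapest open site.
  C-α→P1 21, C-β→P1 19, C-γ→P1 34, C-δ→P1 18
  haulage cost 92, fixed 9 → total 101.
Compare {P1, P2}: haulage cost 87 + fixed 20 = 107.
Compare {P2}: haulage cost 107 + fixed 11 = 118.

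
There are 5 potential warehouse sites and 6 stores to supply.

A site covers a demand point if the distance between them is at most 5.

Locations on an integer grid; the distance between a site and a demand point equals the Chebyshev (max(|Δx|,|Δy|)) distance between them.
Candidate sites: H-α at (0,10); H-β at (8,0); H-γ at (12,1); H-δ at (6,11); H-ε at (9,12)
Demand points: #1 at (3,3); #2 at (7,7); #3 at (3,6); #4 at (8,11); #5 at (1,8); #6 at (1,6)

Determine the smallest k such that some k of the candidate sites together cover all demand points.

Coverage sets (demand points within 5 of each site):
  H-α: {#3, #5, #6}
  H-β: {#1}
  H-γ: {}
  H-δ: {#2, #3, #4, #5, #6}
  H-ε: {#2, #4}
No single site covers all 6 demand points.
But {H-β, H-δ} covers everything, so the minimum is 2.

2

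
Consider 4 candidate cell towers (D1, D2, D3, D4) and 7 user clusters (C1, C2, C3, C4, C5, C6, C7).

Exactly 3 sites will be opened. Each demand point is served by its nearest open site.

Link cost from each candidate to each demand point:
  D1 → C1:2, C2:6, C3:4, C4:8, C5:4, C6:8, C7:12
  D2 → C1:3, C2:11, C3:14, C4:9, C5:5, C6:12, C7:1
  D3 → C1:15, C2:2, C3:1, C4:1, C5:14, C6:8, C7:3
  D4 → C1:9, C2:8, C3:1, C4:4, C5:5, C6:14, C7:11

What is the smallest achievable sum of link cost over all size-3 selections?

19

Open {D1, D2, D3}.
  C1→D1 2, C2→D3 2, C3→D3 1, C4→D3 1, C5→D1 4, C6→D1 8, C7→D2 1  ⇒ total 19.
Compare {D1, D3, D4}: total 21.
Compare {D2, D3, D4}: total 21.
No size-3 selection does better; minimum is 19.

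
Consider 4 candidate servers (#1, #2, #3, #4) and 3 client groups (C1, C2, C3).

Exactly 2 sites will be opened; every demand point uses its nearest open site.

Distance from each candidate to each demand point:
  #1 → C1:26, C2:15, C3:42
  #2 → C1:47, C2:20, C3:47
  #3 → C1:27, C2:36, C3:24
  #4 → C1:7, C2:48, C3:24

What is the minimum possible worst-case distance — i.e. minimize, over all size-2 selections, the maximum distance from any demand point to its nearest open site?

Open {#1, #4}.
  Farthest demand point is C3 at distance 24 (to #4); all others are ≤ 24.
With {#2, #4} the worst case is 24.
With {#1, #3} the worst case is 26.
No size-2 selection achieves below 24.

24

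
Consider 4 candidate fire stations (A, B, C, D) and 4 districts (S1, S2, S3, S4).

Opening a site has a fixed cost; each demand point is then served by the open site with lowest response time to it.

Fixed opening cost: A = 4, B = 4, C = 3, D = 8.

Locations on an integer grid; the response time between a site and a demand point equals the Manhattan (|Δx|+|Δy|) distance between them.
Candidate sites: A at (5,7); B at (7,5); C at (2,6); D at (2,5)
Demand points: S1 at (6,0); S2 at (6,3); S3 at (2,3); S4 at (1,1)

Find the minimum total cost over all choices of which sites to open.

Open {B, C}: assign each demand point to its cheapest open site.
  S1→B 6, S2→B 3, S3→C 3, S4→C 6
  response time 18, fixed 7 → total 25.
Compare {B, D}: response time 16 + fixed 12 = 28.
Compare {C}: response time 26 + fixed 3 = 29.
Compare {A, C}: response time 22 + fixed 7 = 29.
All other subsets cost ≥ 28. Minimum total cost: 25.

25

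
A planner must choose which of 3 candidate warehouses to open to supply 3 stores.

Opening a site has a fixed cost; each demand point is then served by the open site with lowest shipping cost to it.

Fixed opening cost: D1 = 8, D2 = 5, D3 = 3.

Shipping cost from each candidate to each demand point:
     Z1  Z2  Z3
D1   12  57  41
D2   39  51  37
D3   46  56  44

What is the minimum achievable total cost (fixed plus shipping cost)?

113

Open {D1, D2}: assign each demand point to its cheapest open site.
  Z1→D1 12, Z2→D2 51, Z3→D2 37
  shipping cost 100, fixed 13 → total 113.
Compare {D1, D2, D3}: shipping cost 100 + fixed 16 = 116.
Compare {D1}: shipping cost 110 + fixed 8 = 118.
Compare {D1, D3}: shipping cost 109 + fixed 11 = 120.
All other subsets cost ≥ 116. Minimum total cost: 113.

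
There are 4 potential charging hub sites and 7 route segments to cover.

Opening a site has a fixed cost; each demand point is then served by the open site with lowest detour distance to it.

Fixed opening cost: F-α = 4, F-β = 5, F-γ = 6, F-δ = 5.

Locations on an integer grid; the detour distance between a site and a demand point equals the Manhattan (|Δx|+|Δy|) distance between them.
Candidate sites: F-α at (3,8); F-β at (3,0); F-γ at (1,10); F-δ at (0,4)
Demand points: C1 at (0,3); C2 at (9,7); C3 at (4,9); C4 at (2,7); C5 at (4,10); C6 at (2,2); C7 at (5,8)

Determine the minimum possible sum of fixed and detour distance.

Open {F-α, F-δ}: assign each demand point to its cheapest open site.
  C1→F-δ 1, C2→F-α 7, C3→F-α 2, C4→F-α 2, C5→F-α 3, C6→F-δ 4, C7→F-α 2
  detour distance 21, fixed 9 → total 30.
Compare {F-α, F-β}: detour distance 25 + fixed 9 = 34.
Compare {F-α, F-β, F-δ}: detour distance 20 + fixed 14 = 34.
Compare {F-α}: detour distance 31 + fixed 4 = 35.
All other subsets cost ≥ 34. Minimum total cost: 30.

30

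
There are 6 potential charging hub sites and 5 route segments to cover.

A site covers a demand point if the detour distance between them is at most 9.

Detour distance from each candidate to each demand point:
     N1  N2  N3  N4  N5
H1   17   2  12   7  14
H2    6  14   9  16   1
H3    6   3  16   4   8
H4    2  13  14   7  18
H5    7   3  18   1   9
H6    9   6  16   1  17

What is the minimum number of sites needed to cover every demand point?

Coverage sets (demand points within 9 of each site):
  H1: {N2, N4}
  H2: {N1, N3, N5}
  H3: {N1, N2, N4, N5}
  H4: {N1, N4}
  H5: {N1, N2, N4, N5}
  H6: {N1, N2, N4}
No single site covers all 5 demand points.
But {H1, H2} covers everything, so the minimum is 2.

2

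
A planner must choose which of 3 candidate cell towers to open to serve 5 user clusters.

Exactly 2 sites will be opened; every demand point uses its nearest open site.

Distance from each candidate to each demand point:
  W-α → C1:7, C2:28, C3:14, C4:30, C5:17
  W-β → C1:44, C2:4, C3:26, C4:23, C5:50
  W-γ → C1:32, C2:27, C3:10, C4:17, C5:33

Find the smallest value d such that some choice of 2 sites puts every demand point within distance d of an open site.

23

Open {W-α, W-β}.
  Farthest demand point is C4 at distance 23 (to W-β); all others are ≤ 23.
With {W-α, W-γ} the worst case is 27.
With {W-β, W-γ} the worst case is 33.
No size-2 selection achieves below 23.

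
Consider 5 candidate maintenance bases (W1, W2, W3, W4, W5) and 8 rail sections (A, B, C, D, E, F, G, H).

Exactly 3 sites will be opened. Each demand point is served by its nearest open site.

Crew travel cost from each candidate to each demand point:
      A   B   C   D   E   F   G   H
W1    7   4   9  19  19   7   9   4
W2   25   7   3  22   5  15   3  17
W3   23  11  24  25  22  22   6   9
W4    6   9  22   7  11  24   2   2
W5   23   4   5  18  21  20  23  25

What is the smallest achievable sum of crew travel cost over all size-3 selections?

Open {W1, W2, W4}.
  A→W4 6, B→W1 4, C→W2 3, D→W4 7, E→W2 5, F→W1 7, G→W4 2, H→W4 2  ⇒ total 36.
Compare {W1, W4, W5}: total 44.
Compare {W2, W4, W5}: total 44.
No size-3 selection does better; minimum is 36.

36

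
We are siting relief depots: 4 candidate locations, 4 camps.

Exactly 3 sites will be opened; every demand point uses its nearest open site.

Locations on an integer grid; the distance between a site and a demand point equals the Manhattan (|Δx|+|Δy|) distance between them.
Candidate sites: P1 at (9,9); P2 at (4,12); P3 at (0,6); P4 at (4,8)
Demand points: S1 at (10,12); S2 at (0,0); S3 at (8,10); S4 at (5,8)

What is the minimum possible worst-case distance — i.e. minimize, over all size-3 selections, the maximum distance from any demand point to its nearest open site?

Open {P1, P2, P3}.
  Farthest demand point is S2 at distance 6 (to P3); all others are ≤ 6.
With {P1, P3, P4} the worst case is 6.
With {P2, P3, P4} the worst case is 6.
No size-3 selection achieves below 6.

6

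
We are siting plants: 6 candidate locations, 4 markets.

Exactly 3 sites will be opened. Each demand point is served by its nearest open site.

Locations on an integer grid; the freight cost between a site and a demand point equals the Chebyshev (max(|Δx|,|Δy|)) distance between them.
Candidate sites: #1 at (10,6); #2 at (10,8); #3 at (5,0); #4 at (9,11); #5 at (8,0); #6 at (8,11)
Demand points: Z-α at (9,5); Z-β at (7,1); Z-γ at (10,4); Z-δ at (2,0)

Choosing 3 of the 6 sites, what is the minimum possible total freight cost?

Open {#1, #3, #5}.
  Z-α→#1 1, Z-β→#5 1, Z-γ→#1 2, Z-δ→#3 3  ⇒ total 7.
Compare {#1, #2, #3}: total 8.
Compare {#1, #3, #4}: total 8.
No size-3 selection does better; minimum is 7.

7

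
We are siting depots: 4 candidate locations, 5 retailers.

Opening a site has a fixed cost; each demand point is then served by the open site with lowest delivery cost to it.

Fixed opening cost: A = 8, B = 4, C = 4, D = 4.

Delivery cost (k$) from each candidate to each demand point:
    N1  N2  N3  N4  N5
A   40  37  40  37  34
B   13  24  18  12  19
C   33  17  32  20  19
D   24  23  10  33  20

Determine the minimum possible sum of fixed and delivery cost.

83

Open {B, C, D}: assign each demand point to its cheapest open site.
  N1→B 13, N2→C 17, N3→D 10, N4→B 12, N5→B 19
  delivery cost 71, fixed 12 → total 83.
Compare {B, D}: delivery cost 77 + fixed 8 = 85.
Compare {B, C}: delivery cost 79 + fixed 8 = 87.
Compare {B}: delivery cost 86 + fixed 4 = 90.
All other subsets cost ≥ 85. Minimum total cost: 83.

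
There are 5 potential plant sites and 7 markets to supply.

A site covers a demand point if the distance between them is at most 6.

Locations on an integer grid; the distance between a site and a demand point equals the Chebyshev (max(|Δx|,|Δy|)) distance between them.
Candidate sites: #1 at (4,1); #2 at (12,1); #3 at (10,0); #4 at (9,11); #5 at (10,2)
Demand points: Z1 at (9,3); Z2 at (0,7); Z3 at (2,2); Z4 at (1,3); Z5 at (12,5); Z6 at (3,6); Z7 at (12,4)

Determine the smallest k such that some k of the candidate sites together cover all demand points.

2

Coverage sets (demand points within 6 of each site):
  #1: {Z1, Z2, Z3, Z4, Z6}
  #2: {Z1, Z5, Z7}
  #3: {Z1, Z5, Z7}
  #4: {Z5, Z6}
  #5: {Z1, Z5, Z7}
No single site covers all 7 demand points.
But {#1, #2} covers everything, so the minimum is 2.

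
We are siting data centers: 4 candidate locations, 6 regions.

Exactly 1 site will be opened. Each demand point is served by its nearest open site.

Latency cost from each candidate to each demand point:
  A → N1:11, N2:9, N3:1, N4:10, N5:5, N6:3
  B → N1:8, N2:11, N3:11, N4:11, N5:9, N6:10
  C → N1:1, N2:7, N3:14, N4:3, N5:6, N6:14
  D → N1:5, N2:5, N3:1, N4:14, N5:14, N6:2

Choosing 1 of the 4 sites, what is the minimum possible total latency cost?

39

Open {A}.
  N1→A 11, N2→A 9, N3→A 1, N4→A 10, N5→A 5, N6→A 3  ⇒ total 39.
Compare {D}: total 41.
Compare {C}: total 45.
No size-1 selection does better; minimum is 39.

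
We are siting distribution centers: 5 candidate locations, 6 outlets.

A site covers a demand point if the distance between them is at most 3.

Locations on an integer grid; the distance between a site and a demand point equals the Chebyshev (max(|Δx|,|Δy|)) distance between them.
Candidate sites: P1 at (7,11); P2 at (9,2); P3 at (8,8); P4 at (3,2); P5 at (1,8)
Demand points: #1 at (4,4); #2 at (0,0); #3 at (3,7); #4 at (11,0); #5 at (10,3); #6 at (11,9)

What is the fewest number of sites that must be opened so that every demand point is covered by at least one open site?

4

Coverage sets (demand points within 3 of each site):
  P1: {}
  P2: {#4, #5}
  P3: {#6}
  P4: {#1, #2}
  P5: {#3}
No 3 sites suffice: every size-3 union leaves at least one demand point uncovered.
But {P2, P3, P4, P5} covers everything, so the minimum is 4.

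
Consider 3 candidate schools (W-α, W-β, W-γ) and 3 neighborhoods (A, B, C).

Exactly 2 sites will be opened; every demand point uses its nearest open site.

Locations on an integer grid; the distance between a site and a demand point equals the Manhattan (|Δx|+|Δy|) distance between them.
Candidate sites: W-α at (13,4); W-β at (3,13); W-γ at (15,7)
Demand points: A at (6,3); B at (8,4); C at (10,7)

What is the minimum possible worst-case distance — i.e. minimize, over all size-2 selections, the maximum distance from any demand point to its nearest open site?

8

Open {W-α, W-β}.
  Farthest demand point is A at distance 8 (to W-α); all others are ≤ 8.
With {W-α, W-γ} the worst case is 8.
With {W-β, W-γ} the worst case is 13.
No size-2 selection achieves below 8.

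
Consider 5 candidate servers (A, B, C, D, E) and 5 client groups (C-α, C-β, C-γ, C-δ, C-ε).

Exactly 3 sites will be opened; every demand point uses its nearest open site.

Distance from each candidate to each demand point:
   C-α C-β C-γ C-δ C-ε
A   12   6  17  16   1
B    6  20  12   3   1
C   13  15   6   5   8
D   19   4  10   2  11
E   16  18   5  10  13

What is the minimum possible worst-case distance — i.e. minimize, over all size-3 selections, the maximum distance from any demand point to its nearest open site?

Open {A, B, C}.
  Farthest demand point is C-α at distance 6 (to B); all others are ≤ 6.
With {A, B, E} the worst case is 6.
With {B, C, D} the worst case is 6.
No size-3 selection achieves below 6.

6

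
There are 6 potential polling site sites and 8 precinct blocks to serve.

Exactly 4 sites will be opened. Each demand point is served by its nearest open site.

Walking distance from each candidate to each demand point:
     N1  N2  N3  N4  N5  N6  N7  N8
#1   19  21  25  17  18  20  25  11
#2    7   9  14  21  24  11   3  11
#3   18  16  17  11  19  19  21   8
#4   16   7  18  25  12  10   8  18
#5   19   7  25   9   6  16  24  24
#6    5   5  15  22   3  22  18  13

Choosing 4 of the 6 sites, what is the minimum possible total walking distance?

58

Open {#2, #3, #5, #6}.
  N1→#6 5, N2→#6 5, N3→#2 14, N4→#5 9, N5→#6 3, N6→#2 11, N7→#2 3, N8→#3 8  ⇒ total 58.
Compare {#2, #3, #4, #6}: total 59.
Compare {#1, #2, #3, #6}: total 60.
No size-4 selection does better; minimum is 58.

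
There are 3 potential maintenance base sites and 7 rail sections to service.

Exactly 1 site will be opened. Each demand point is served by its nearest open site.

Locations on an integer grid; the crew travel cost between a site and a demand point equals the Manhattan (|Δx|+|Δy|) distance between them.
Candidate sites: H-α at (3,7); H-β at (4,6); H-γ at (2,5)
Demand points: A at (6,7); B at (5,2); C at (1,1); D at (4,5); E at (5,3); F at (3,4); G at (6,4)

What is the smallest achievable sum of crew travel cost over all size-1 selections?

28

Open {H-β}.
  A→H-β 3, B→H-β 5, C→H-β 8, D→H-β 1, E→H-β 4, F→H-β 3, G→H-β 4  ⇒ total 28.
Compare {H-γ}: total 31.
Compare {H-α}: total 36.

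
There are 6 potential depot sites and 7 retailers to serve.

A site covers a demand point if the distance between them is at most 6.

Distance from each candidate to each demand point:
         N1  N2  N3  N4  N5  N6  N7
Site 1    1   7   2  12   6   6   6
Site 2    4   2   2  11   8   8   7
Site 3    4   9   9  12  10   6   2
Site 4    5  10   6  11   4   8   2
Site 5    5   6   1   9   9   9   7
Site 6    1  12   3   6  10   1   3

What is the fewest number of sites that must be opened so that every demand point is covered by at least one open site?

3

Coverage sets (demand points within 6 of each site):
  Site 1: {N1, N3, N5, N6, N7}
  Site 2: {N1, N2, N3}
  Site 3: {N1, N6, N7}
  Site 4: {N1, N3, N5, N7}
  Site 5: {N1, N2, N3}
  Site 6: {N1, N3, N4, N6, N7}
No 2 sites suffice: every size-2 union leaves at least one demand point uncovered.
But {Site 1, Site 2, Site 6} covers everything, so the minimum is 3.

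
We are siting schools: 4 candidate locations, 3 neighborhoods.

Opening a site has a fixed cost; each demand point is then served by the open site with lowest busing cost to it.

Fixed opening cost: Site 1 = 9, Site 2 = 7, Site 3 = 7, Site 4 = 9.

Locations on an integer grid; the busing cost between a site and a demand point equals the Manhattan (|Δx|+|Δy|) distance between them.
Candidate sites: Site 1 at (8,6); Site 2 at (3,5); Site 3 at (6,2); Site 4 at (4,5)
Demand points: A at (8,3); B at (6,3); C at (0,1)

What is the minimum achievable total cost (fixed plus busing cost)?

Open {Site 3}: assign each demand point to its cheapest open site.
  A→Site 3 3, B→Site 3 1, C→Site 3 7
  busing cost 11, fixed 7 → total 18.
Compare {Site 2, Site 3}: busing cost 11 + fixed 14 = 25.
Compare {Site 2}: busing cost 19 + fixed 7 = 26.
Compare {Site 4}: busing cost 18 + fixed 9 = 27.
All other subsets cost ≥ 25. Minimum total cost: 18.

18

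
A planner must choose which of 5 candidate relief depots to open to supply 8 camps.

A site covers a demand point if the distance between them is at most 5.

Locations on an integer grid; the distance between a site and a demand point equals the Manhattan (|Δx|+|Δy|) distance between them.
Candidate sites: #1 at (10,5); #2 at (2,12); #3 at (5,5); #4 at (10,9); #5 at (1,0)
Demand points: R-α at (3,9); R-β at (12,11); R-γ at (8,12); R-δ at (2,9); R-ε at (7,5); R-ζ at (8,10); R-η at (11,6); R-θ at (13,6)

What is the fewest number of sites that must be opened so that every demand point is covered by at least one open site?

Coverage sets (demand points within 5 of each site):
  #1: {R-ε, R-η, R-θ}
  #2: {R-α, R-δ}
  #3: {R-ε}
  #4: {R-β, R-γ, R-ζ, R-η}
  #5: {}
No 2 sites suffice: every size-2 union leaves at least one demand point uncovered.
But {#1, #2, #4} covers everything, so the minimum is 3.

3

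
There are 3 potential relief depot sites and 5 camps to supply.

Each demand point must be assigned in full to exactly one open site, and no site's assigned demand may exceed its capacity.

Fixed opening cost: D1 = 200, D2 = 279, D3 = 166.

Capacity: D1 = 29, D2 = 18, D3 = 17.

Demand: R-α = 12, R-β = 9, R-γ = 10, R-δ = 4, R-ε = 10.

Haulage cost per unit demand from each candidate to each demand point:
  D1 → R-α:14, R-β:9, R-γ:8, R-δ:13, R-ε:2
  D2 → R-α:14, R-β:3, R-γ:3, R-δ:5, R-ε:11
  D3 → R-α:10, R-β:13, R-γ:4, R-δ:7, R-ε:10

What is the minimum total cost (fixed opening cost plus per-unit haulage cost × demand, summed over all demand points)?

Open {D1, D3}; cheapest assignment that respects the capacities:
  D1 (cap 29, load 29): R-β, R-γ, R-ε — cost 9×9 + 10×8 + 10×2 = 181
  D3 (cap 17, load 16): R-α, R-δ — cost 12×10 + 4×7 = 148
  Shipping 329, fixed 366 → total 695.
  Any other capacity-feasible assignment to {D1, D3} ships for at least 329.
Compare {D1, D2}: its best feasible assignment gives total 848.
Compare {D1, D2, D3}: its best feasible assignment gives total 912.
Every other set of open sites that can feasibly serve all demand totals ≥ 848 even under its best assignment. Minimum: 695.

695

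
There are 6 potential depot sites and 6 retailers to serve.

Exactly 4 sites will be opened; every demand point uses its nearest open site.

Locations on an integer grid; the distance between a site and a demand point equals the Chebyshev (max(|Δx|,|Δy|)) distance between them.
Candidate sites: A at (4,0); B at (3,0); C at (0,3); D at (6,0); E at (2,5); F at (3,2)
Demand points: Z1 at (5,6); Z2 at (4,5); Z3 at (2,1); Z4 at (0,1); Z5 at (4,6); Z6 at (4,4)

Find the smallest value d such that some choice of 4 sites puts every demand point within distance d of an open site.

3

Open {A, B, C, E}.
  Farthest demand point is Z1 at distance 3 (to E); all others are ≤ 3.
With {A, B, D, E} the worst case is 3.
With {A, B, E, F} the worst case is 3.
No size-4 selection achieves below 3.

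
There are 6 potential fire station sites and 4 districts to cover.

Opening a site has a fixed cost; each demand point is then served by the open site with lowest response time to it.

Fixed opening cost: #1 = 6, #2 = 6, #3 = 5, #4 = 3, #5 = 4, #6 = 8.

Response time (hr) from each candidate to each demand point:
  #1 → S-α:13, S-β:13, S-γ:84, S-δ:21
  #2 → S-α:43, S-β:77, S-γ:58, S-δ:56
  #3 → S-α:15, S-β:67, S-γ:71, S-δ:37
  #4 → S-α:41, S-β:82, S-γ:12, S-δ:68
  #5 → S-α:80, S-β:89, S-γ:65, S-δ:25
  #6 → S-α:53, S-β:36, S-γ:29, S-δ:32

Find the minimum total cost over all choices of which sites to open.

Open {#1, #4}: assign each demand point to its cheapest open site.
  S-α→#1 13, S-β→#1 13, S-γ→#4 12, S-δ→#1 21
  response time 59, fixed 9 → total 68.
Compare {#1, #4, #5}: response time 59 + fixed 13 = 72.
Compare {#1, #3, #4}: response time 59 + fixed 14 = 73.
Compare {#1, #2, #4}: response time 59 + fixed 15 = 74.
All other subsets cost ≥ 72. Minimum total cost: 68.

68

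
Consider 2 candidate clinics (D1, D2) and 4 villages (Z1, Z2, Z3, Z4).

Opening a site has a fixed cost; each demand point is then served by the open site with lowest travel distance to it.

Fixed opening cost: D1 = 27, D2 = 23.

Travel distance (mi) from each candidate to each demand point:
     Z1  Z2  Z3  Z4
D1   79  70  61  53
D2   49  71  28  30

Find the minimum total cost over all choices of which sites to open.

201

Open {D2}: assign each demand point to its cheapest open site.
  Z1→D2 49, Z2→D2 71, Z3→D2 28, Z4→D2 30
  travel distance 178, fixed 23 → total 201.
Compare {D1, D2}: travel distance 177 + fixed 50 = 227.
Compare {D1}: travel distance 263 + fixed 27 = 290.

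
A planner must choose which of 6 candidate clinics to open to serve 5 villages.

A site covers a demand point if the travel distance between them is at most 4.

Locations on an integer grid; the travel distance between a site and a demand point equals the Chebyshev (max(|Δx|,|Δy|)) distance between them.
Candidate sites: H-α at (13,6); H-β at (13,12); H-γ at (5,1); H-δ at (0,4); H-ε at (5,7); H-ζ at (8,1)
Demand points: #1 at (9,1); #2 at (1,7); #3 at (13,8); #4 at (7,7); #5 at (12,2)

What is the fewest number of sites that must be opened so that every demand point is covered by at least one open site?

3

Coverage sets (demand points within 4 of each site):
  H-α: {#3, #5}
  H-β: {#3}
  H-γ: {#1}
  H-δ: {#2}
  H-ε: {#2, #4}
  H-ζ: {#1, #5}
No 2 sites suffice: every size-2 union leaves at least one demand point uncovered.
But {H-α, H-γ, H-ε} covers everything, so the minimum is 3.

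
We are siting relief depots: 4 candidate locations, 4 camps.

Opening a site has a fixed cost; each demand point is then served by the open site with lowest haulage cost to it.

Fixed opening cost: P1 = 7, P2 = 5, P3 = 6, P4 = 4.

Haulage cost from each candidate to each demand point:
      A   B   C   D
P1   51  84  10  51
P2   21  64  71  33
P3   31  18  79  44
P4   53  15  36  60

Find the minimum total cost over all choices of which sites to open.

95

Open {P1, P2, P4}: assign each demand point to its cheapest open site.
  A→P2 21, B→P4 15, C→P1 10, D→P2 33
  haulage cost 79, fixed 16 → total 95.
Compare {P1, P2, P3}: haulage cost 82 + fixed 18 = 100.
Compare {P1, P2, P3, P4}: haulage cost 79 + fixed 22 = 101.
Compare {P2, P4}: haulage cost 105 + fixed 9 = 114.
All other subsets cost ≥ 100. Minimum total cost: 95.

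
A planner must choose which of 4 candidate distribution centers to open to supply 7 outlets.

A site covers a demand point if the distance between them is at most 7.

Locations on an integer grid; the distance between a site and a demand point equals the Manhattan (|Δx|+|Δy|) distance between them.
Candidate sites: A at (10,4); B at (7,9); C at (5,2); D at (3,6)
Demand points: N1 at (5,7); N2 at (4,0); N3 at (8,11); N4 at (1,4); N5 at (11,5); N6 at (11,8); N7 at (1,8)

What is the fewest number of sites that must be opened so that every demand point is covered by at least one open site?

Coverage sets (demand points within 7 of each site):
  A: {N5, N6}
  B: {N1, N3, N6, N7}
  C: {N1, N2, N4}
  D: {N1, N2, N4, N7}
No 2 sites suffice: every size-2 union leaves at least one demand point uncovered.
But {A, B, C} covers everything, so the minimum is 3.

3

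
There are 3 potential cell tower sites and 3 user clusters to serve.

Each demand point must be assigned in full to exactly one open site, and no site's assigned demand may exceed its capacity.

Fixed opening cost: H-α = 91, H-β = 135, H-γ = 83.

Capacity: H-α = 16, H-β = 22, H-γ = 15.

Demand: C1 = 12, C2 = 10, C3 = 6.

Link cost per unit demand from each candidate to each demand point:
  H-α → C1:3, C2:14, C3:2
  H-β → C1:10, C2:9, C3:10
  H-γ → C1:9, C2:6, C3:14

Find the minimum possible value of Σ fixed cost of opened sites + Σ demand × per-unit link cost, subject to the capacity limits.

412

Open {H-α, H-β}; cheapest assignment that respects the capacities:
  H-α (cap 16, load 12): C1 — cost 12×3 = 36
  H-β (cap 22, load 16): C2, C3 — cost 10×9 + 6×10 = 150
  Shipping 186, fixed 226 → total 412.
  Any other capacity-feasible assignment to {H-α, H-β} ships for at least 186.
Compare {H-α, H-γ}: its best feasible assignment gives total 434.
Compare {H-β, H-γ}: its best feasible assignment gives total 458.
Every other set of open sites that can feasibly serve all demand totals ≥ 434 even under its best assignment. Minimum: 412.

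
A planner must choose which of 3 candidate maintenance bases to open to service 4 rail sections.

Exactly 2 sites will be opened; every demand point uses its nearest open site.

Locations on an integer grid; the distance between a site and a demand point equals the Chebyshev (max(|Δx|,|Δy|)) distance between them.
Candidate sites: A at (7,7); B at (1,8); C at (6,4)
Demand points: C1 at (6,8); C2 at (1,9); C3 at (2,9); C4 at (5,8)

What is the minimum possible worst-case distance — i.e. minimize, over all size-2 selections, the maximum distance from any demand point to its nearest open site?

Open {A, B}.
  Farthest demand point is C4 at distance 2 (to A); all others are ≤ 2.
With {B, C} the worst case is 4.
With {A, C} the worst case is 5.
No size-2 selection achieves below 2.

2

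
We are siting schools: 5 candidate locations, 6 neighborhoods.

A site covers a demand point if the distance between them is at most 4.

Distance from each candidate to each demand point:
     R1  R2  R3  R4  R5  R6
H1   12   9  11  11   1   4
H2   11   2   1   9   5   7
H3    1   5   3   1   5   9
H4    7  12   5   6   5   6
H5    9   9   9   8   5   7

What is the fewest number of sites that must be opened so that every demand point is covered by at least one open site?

Coverage sets (demand points within 4 of each site):
  H1: {R5, R6}
  H2: {R2, R3}
  H3: {R1, R3, R4}
  H4: {}
  H5: {}
No 2 sites suffice: every size-2 union leaves at least one demand point uncovered.
But {H1, H2, H3} covers everything, so the minimum is 3.

3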